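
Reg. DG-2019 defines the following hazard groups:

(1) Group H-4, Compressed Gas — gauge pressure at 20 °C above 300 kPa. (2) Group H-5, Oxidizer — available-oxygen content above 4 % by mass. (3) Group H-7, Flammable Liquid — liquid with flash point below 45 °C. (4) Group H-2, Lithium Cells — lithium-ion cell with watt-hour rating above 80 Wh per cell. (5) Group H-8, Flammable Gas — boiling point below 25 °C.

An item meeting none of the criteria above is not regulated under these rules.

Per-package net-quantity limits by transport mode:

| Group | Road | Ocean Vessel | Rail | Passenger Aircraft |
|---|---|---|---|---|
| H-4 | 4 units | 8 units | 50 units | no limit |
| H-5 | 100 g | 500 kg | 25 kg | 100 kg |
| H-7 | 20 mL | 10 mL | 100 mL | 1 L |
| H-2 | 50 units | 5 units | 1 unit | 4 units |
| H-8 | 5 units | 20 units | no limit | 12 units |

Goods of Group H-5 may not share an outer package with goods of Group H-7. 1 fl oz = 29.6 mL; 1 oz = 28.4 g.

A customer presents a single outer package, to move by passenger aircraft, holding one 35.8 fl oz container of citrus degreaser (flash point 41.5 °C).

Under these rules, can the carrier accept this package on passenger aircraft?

Citrus degreaser: flash point 41.5 °C < 45 °C → Group H-7 (Flammable Liquid).
Group H-7 quantity: one 35.8 fl oz container = 1059.68 mL.
1059.68 mL > 1 L (passenger aircraft limit, Group H-7) — over the limit.

No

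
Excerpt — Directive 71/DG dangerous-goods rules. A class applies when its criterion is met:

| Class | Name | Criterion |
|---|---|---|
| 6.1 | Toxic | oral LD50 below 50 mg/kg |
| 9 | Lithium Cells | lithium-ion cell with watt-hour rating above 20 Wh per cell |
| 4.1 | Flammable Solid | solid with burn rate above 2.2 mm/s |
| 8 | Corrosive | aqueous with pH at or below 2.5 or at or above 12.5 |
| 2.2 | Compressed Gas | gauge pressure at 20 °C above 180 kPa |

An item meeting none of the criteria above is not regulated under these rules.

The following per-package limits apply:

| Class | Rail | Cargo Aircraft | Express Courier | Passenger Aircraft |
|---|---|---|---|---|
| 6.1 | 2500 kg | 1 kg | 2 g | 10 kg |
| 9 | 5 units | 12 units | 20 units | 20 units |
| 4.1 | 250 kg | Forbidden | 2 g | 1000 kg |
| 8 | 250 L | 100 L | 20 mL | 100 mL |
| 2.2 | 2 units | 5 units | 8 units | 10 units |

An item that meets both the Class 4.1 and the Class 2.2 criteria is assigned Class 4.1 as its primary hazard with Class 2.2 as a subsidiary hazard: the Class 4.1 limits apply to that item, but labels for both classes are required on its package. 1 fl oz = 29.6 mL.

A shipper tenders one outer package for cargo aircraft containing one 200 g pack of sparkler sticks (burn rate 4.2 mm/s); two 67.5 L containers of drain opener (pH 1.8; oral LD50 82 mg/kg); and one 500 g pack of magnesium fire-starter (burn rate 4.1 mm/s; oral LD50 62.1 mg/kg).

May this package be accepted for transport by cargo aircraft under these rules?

The sparkler sticks have burn rate 4.2 mm/s, which is > 2.2 mm/s, so they are Class 4.1 (Flammable Solid).
The drain opener has pH 1.8, which is ≤ 2.5, so it is Class 8 (Corrosive).
With burn rate 4.1 mm/s (> 2.2 mm/s), the magnesium fire-starter falls in Class 4.1.
Class 4.1 net quantity: 200 g + 500 g = 700 g.
By cargo aircraft, Class 4.1 is Forbidden regardless of quantity.
Class 8 quantity: two 67.5 L containers = 135 L.
135 L > 100 L (cargo aircraft limit, Class 8) — over the limit.

No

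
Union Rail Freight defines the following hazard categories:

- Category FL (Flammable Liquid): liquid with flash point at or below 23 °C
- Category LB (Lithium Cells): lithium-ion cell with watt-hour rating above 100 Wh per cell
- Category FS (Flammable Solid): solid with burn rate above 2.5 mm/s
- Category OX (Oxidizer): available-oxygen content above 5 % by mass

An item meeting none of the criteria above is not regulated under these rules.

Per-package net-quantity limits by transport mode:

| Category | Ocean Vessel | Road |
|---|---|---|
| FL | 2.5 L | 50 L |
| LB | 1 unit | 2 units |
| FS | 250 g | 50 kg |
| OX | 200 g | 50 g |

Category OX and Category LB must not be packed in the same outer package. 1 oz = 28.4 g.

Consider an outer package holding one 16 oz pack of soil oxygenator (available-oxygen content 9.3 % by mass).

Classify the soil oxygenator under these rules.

Category OX

Available-oxygen content 9.3 % by mass meets the Category OX criterion (Oxidizer), so the soil oxygenator is Category OX.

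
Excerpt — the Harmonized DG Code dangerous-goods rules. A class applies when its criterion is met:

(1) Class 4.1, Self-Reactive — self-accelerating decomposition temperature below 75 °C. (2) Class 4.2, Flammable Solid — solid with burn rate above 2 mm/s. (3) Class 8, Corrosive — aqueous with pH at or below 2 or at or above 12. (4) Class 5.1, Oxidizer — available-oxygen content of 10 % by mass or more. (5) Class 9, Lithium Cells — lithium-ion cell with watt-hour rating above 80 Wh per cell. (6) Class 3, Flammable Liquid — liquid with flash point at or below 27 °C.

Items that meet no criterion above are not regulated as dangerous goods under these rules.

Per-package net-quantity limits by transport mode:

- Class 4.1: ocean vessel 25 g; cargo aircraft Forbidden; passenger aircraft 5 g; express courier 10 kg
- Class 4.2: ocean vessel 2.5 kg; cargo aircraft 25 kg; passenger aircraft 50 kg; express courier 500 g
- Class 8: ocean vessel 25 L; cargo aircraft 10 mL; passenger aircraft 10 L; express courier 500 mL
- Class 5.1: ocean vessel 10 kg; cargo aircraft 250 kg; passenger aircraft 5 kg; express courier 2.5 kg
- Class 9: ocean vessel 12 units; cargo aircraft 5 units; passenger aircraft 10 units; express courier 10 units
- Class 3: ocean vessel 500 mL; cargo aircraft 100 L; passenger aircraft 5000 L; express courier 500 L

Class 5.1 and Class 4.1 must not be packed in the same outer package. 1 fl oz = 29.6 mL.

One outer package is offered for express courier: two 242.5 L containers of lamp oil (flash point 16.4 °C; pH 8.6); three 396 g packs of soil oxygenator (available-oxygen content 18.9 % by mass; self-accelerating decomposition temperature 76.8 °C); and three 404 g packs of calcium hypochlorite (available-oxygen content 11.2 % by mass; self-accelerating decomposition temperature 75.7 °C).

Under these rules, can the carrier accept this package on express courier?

With flash point 16.4 °C (≤ 27 °C), the lamp oil falls in Class 3.
Available-oxygen content 18.9 % by mass meets the Class 5.1 criterion (Oxidizer), so the soil oxygenator is Class 5.1.
Calcium hypochlorite: available-oxygen content 11.2 % by mass ≥ 10 % by mass → Class 5.1 (Oxidizer).
Total Class 5.1: (three 396 g packs = 1.188 kg) + (three 404 g packs = 1.212 kg) = 2.4 kg.
2.4 kg ≤ 2.5 kg (express courier limit, Class 5.1) — within limit.
Class 3 quantity: two 242.5 L containers = 485 L.
485 L ≤ 500 L (express courier limit, Class 3) — within limit.
The segregation rule (Class 5.1 with Class 4.1) does not apply to Class 5.1 with Class 3.
Every hazard class is within its express courier limit and no segregation rule is violated.

Yes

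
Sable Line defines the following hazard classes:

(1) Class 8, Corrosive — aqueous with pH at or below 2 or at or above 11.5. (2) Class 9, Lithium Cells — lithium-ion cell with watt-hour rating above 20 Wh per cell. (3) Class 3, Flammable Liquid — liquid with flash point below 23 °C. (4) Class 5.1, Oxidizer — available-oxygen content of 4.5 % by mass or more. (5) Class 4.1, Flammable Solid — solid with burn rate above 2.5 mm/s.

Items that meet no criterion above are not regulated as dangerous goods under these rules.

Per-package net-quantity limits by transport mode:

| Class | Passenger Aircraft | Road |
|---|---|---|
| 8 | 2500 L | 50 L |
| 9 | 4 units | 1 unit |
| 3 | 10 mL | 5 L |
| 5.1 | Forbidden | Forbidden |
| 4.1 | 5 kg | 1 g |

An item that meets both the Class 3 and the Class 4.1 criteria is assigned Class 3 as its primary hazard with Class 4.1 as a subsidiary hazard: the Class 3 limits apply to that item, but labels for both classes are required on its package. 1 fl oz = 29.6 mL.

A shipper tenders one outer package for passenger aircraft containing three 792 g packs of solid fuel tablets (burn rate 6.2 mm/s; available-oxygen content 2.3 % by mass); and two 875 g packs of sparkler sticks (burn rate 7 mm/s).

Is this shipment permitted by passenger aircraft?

The solid fuel tablets have burn rate 6.2 mm/s, which is > 2.5 mm/s, so they are Class 4.1 (Flammable Solid).
With burn rate 7 mm/s (> 2.5 mm/s), the sparkler sticks fall in Class 4.1.
Total Class 4.1: (three 792 g packs = 2.376 kg) + (two 875 g packs = 1.75 kg) = 4.126 kg.
That is within the Class 4.1 passenger aircraft limit of 5 kg.

Yes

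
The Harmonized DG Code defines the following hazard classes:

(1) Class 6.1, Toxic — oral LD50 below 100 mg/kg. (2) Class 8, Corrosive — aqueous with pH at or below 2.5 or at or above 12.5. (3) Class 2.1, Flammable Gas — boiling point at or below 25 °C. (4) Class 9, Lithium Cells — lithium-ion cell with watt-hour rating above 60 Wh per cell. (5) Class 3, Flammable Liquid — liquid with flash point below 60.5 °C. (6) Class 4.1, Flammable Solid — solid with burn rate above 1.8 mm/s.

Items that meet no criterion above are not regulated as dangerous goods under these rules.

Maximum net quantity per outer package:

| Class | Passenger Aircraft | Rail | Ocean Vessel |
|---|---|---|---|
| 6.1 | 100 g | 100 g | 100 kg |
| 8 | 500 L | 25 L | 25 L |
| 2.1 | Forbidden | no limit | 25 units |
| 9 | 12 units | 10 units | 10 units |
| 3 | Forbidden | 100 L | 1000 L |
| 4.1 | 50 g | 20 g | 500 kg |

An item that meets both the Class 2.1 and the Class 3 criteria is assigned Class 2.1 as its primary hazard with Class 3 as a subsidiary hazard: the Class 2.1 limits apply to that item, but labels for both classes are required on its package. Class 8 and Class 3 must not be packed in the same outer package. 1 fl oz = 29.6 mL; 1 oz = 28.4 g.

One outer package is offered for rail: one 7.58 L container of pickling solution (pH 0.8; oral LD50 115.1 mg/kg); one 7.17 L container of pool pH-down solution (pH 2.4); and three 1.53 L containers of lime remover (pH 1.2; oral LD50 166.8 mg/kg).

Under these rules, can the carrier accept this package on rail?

The pickling solution has pH 0.8, which is ≤ 2.5, so it is Class 8 (Corrosive).
pH 2.4 meets the Class 8 criterion (Corrosive), so the pool pH-down solution is Class 8.
Lime remover: pH 1.2 ≤ 2.5 → Class 8 (Corrosive).
Total Class 8: 7.58 L + 7.17 L + (three 1.53 L containers = 4.59 L) = 19.34 L.
19.34 L ≤ 25 L (rail limit, Class 8) — within limit.

Yes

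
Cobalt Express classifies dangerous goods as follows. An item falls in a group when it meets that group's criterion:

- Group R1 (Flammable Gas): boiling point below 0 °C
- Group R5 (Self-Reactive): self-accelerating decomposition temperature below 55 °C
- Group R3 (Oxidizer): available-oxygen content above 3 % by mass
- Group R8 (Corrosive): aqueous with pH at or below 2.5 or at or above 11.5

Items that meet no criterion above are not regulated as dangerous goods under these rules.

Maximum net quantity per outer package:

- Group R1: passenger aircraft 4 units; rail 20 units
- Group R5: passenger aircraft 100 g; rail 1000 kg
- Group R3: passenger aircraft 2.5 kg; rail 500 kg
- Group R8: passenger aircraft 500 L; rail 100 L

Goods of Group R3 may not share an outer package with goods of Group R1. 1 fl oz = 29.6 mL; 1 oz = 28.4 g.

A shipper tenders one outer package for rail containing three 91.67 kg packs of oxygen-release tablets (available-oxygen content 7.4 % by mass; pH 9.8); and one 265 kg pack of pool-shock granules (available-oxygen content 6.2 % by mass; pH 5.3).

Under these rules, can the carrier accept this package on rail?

No

With available-oxygen content 7.4 % by mass (> 3 % by mass), the oxygen-release tablets fall in Group R3.
Available-oxygen content 6.2 % by mass meets the Group R3 criterion (Oxidizer), so the pool-shock granules are Group R3.
Total Group R3: (three 91.67 kg packs = 275.01 kg) + 265 kg = 540.01 kg.
540.01 kg > 500 kg (rail limit, Group R3) — over the limit.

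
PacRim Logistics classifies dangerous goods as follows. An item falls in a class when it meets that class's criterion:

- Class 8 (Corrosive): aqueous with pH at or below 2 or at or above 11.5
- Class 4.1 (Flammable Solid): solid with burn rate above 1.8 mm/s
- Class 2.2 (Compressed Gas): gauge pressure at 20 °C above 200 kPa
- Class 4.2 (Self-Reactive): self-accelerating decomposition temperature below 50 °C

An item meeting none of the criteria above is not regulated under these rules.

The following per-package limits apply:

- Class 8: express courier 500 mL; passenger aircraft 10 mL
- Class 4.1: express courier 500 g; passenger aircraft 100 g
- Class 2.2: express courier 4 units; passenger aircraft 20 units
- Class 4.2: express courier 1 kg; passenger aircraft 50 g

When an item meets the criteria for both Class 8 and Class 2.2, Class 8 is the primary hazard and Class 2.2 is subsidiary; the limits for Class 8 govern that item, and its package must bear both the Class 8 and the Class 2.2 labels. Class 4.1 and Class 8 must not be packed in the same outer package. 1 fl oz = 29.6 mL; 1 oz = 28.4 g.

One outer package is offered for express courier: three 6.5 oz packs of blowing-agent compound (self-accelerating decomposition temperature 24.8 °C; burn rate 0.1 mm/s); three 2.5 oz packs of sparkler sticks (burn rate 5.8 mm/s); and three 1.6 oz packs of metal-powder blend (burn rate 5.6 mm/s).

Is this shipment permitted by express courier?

Yes

Blowing-agent compound: self-accelerating decomposition temperature 24.8 °C < 50 °C → Class 4.2 (Self-Reactive).
The sparkler sticks have burn rate 5.8 mm/s, which is > 1.8 mm/s, so they are Class 4.1 (Flammable Solid).
Metal-powder blend: burn rate 5.6 mm/s > 1.8 mm/s → Class 4.1 (Flammable Solid).
Total Class 4.1: (three 2.5 oz packs = 213 g) + (three 1.6 oz packs = 136.32 g) = 349.32 g.
349.32 g ≤ 500 g (express courier limit, Class 4.1) — within limit.
Class 4.2 quantity: three 6.5 oz packs = 553.8 g.
553.8 g is within the express courier limit of 1 kg for Class 4.2.
The segregation rule (Class 4.1 with Class 8) does not apply to Class 4.1 with Class 4.2.
Every hazard class is within its express courier limit and no segregation rule is violated.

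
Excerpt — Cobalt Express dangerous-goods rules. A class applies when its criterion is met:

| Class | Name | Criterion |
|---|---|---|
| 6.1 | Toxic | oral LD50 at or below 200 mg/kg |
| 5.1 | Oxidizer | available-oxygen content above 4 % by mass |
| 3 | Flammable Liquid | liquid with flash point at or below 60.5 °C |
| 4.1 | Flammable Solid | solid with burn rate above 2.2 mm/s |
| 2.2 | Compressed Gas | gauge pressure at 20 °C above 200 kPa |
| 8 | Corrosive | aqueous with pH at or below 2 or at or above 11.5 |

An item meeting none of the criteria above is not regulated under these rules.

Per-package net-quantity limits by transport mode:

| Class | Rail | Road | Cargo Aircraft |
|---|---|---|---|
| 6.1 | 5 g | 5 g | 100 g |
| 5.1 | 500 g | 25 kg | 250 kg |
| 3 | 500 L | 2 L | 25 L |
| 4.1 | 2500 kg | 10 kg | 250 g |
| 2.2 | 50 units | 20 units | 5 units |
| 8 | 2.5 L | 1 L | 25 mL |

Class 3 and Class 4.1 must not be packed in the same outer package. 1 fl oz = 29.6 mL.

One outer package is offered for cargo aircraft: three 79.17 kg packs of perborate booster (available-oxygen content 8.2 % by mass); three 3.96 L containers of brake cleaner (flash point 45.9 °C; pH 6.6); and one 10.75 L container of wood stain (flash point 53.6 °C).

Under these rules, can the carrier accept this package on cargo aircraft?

Yes

Available-oxygen content 8.2 % by mass meets the Class 5.1 criterion (Oxidizer), so the perborate booster is Class 5.1.
With flash point 45.9 °C (≤ 60.5 °C), the brake cleaner falls in Class 3.
Flash point 53.6 °C meets the Class 3 criterion (Flammable Liquid), so the wood stain is Class 3.
Class 5.1 quantity: three 79.17 kg packs = 237.51 kg.
237.51 kg ≤ 250 kg (cargo aircraft limit, Class 5.1) — within limit.
Total Class 3: (three 3.96 L containers = 11.88 L) + 10.75 L = 22.63 L.
22.63 L is within the cargo aircraft limit of 25 L for Class 3.
The segregation rule (Class 3 with Class 4.1) does not apply to Class 5.1 with Class 3.
Every hazard class is within its cargo aircraft limit and no segregation rule is violated.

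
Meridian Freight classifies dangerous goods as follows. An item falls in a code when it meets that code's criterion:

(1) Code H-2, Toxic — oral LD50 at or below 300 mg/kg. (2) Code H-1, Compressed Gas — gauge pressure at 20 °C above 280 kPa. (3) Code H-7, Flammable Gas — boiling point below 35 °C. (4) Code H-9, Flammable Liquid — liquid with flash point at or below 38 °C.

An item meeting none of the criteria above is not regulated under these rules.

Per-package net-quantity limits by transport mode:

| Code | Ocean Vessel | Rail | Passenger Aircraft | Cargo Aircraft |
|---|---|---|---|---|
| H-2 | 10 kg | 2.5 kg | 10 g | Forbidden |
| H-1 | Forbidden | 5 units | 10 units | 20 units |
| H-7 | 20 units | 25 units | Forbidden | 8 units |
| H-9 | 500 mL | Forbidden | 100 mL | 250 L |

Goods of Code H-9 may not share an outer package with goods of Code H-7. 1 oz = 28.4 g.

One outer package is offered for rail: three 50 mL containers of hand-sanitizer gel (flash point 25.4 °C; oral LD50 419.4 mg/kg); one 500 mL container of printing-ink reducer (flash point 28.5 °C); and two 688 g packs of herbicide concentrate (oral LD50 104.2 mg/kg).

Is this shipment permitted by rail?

No

Flash point 25.4 °C meets the Code H-9 criterion (Flammable Liquid), so the hand-sanitizer gel is Code H-9.
With flash point 28.5 °C (≤ 38 °C), the printing-ink reducer falls in Code H-9.
Oral LD50 104.2 mg/kg meets the Code H-2 criterion (Toxic), so the herbicide concentrate is Code H-2.
Total Code H-9: (three 50 mL containers = 150 mL) + 500 mL = 650 mL.
By rail, Code H-9 is Forbidden regardless of quantity.
Code H-2 quantity: two 688 g packs = 1.376 kg.
That is within the Code H-2 rail limit of 2.5 kg.
The segregation rule (Code H-9 with Code H-7) does not apply to Code H-9 with Code H-2.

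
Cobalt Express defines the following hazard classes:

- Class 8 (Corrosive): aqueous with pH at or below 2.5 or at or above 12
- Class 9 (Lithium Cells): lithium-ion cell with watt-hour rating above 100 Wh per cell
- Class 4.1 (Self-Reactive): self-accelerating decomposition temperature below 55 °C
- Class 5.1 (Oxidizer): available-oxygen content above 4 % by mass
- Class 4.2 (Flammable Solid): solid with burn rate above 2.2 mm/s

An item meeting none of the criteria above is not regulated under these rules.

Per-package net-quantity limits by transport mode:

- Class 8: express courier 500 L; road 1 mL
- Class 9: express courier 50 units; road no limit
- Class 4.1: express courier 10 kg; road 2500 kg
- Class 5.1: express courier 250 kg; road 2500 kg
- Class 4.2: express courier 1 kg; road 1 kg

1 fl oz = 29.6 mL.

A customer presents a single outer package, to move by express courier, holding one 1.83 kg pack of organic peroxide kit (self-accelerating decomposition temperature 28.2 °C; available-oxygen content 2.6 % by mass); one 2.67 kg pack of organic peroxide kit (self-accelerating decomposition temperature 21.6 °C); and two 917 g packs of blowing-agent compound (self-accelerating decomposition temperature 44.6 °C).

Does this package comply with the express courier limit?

Yes

Self-accelerating decomposition temperature 28.2 °C meets the Class 4.1 criterion (Self-Reactive), so the organic peroxide kit is Class 4.1.
Organic peroxide kit: self-accelerating decomposition temperature 21.6 °C < 55 °C → Class 4.1 (Self-Reactive).
Self-accelerating decomposition temperature 44.6 °C meets the Class 4.1 criterion (Self-Reactive), so the blowing-agent compound is Class 4.1.
Class 4.1 net quantity: 1.83 kg + 2.67 kg + (two 917 g packs = 1.834 kg) = 6.334 kg.
6.334 kg ≤ 10 kg (express courier limit, Class 4.1) — within limit.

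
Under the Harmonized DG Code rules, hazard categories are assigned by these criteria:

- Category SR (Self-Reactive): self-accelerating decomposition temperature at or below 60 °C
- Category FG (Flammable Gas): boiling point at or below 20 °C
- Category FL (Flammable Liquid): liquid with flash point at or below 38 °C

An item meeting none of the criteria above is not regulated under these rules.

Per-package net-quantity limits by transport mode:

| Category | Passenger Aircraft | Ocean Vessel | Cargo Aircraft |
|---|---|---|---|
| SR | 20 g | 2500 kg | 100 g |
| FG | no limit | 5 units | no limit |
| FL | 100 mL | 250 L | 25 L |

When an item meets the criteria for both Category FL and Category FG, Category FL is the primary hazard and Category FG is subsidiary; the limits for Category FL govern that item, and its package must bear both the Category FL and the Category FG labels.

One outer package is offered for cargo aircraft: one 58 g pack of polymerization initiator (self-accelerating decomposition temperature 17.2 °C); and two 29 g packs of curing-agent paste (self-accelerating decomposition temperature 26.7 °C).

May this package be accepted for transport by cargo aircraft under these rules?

Self-accelerating decomposition temperature 17.2 °C meets the Category SR criterion (Self-Reactive), so the polymerization initiator is Category SR.
The curing-agent paste has self-accelerating decomposition temperature 26.7 °C, which is ≤ 60 °C, so it is Category SR (Self-Reactive).
Total Category SR: 58 g + (two 29 g packs = 58 g) = 116 g.
116 g exceeds the cargo aircraft limit of 100 g for Category SR.

No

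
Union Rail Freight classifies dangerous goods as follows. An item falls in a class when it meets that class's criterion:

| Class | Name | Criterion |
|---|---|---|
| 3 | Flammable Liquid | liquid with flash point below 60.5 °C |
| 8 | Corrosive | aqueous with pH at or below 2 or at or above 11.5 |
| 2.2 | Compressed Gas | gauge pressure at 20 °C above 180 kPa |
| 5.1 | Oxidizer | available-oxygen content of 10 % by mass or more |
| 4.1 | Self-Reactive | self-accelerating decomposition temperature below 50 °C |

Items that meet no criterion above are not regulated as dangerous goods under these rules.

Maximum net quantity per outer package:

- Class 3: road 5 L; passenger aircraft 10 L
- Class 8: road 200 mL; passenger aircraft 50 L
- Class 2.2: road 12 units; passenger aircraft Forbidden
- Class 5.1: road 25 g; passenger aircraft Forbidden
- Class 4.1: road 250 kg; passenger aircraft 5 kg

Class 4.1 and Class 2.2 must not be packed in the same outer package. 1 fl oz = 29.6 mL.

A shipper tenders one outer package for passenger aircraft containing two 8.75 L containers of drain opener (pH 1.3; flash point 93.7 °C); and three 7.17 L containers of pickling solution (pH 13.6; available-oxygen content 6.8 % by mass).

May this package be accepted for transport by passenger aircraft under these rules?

Yes

pH 1.3 meets the Class 8 criterion (Corrosive), so the drain opener is Class 8.
pH 13.6 meets the Class 8 criterion (Corrosive), so the pickling solution is Class 8.
Total Class 8: (two 8.75 L containers = 17.5 L) + (three 7.17 L containers = 21.51 L) = 39.01 L.
39.01 L is within the passenger aircraft limit of 50 L for Class 8.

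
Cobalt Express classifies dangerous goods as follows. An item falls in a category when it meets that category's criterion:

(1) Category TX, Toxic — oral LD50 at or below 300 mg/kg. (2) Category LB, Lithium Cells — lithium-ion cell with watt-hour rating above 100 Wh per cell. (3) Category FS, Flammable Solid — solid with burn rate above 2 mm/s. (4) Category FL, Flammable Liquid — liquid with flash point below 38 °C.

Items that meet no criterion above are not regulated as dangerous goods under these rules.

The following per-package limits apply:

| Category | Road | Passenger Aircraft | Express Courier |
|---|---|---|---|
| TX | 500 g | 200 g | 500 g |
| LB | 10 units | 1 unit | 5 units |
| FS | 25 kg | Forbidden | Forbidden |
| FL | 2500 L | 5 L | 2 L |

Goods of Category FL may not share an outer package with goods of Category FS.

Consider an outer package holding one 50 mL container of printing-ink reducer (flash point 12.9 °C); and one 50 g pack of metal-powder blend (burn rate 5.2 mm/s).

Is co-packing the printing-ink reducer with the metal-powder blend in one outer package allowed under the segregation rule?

No

Flash point 12.9 °C meets the Category FL criterion (Flammable Liquid), so the printing-ink reducer is Category FL.
With burn rate 5.2 mm/s (> 2 mm/s), the metal-powder blend falls in Category FS.
Category FL and Category FS may not share an outer package.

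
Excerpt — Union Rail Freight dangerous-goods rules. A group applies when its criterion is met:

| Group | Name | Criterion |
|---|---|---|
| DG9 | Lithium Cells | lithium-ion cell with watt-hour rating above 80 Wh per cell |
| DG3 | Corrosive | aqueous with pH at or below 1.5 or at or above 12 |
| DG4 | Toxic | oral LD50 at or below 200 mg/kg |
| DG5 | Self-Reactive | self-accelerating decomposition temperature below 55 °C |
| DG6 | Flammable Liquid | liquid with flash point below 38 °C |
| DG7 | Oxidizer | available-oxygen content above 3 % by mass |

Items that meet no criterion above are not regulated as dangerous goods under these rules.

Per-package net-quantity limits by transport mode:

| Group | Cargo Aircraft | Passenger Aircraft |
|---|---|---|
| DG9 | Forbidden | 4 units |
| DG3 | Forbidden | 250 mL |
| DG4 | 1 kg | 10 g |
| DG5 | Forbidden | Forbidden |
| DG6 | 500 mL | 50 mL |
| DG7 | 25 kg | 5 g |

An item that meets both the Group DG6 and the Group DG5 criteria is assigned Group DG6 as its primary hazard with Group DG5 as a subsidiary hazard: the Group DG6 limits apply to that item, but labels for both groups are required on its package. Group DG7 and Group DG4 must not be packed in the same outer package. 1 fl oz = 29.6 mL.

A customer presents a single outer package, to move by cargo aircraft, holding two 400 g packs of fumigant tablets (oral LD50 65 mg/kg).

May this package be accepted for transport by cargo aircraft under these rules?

The fumigant tablets have oral LD50 65 mg/kg, which is ≤ 200 mg/kg, so they are Group DG4 (Toxic).
Group DG4 quantity: two 400 g packs = 800 g.
800 g ≤ 1 kg (cargo aircraft limit, Group DG4) — within limit.

Yes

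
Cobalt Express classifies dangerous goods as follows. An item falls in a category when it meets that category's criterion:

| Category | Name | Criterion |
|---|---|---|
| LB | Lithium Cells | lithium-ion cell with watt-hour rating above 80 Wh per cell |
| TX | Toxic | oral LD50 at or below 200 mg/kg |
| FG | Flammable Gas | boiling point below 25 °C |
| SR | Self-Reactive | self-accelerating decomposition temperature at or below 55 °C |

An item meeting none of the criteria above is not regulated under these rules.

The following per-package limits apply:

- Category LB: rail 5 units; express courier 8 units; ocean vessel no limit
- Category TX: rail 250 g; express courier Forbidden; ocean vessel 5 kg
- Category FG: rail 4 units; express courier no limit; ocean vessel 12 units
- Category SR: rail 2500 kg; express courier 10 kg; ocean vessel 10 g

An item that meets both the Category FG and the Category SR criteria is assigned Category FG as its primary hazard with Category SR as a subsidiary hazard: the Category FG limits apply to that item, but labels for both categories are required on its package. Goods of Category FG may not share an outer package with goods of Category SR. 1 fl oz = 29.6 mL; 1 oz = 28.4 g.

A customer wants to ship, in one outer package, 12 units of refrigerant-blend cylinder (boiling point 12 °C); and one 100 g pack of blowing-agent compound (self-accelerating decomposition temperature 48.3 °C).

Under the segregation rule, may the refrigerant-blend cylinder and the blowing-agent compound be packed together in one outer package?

With boiling point 12 °C (< 25 °C), the refrigerant-blend cylinder falls in Category FG.
Blowing-agent compound: self-accelerating decomposition temperature 48.3 °C ≤ 55 °C → Category SR (Self-Reactive).
Category FG and Category SR may not share an outer package.

No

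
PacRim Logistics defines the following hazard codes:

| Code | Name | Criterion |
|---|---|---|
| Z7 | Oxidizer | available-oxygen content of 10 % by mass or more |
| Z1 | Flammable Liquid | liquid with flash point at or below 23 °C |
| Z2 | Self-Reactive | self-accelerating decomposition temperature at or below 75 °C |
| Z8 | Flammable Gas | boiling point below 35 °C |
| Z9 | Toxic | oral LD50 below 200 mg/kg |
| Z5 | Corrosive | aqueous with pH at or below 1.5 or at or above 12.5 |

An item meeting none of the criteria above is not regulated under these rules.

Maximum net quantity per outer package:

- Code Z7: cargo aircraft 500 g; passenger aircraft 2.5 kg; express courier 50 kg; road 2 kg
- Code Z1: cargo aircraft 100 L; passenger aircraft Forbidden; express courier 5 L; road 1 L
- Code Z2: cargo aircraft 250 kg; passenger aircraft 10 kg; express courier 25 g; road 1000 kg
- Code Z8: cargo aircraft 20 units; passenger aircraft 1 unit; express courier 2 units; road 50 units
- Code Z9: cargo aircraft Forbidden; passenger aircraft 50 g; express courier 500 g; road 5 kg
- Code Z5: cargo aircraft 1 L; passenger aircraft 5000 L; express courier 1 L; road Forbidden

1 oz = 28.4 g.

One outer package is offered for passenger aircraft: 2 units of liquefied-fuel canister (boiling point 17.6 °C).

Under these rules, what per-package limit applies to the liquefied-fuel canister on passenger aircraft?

1 unit

Liquefied-fuel canister: boiling point 17.6 °C < 35 °C → Code Z8 (Flammable Gas).
The passenger aircraft limit for Code Z8 is 1 unit.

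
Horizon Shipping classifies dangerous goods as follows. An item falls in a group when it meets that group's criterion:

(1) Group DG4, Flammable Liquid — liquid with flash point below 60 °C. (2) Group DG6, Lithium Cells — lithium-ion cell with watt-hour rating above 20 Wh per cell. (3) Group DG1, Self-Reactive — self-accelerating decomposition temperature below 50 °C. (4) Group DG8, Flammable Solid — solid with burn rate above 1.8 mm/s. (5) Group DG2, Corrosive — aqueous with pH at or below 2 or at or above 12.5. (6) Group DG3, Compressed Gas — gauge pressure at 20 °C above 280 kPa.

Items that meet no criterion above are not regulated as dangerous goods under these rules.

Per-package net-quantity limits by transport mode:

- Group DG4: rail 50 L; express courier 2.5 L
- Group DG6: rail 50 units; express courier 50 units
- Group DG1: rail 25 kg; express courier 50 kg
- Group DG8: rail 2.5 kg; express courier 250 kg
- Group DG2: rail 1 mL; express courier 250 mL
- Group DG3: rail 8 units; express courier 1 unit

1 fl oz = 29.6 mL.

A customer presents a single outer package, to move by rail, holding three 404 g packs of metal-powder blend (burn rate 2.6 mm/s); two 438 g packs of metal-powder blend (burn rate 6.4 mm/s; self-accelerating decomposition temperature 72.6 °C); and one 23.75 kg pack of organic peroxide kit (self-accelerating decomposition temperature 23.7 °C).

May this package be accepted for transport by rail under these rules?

The metal-powder blend has burn rate 2.6 mm/s, which is > 1.8 mm/s, so it is Group DG8 (Flammable Solid).
Burn rate 6.4 mm/s meets the Group DG8 criterion (Flammable Solid), so the metal-powder blend is Group DG8.
The organic peroxide kit has self-accelerating decomposition temperature 23.7 °C, which is < 50 °C, so it is Group DG1 (Self-Reactive).
Group DG8 net quantity: (three 404 g packs = 1.212 kg) + (two 438 g packs = 876 g) = 2.088 kg.
That is within the Group DG8 rail limit of 2.5 kg.
Group DG1 quantity: 23.75 kg.
That is within the Group DG1 rail limit of 25 kg.
Every hazard group is within its rail limit and no segregation rule is violated.

Yes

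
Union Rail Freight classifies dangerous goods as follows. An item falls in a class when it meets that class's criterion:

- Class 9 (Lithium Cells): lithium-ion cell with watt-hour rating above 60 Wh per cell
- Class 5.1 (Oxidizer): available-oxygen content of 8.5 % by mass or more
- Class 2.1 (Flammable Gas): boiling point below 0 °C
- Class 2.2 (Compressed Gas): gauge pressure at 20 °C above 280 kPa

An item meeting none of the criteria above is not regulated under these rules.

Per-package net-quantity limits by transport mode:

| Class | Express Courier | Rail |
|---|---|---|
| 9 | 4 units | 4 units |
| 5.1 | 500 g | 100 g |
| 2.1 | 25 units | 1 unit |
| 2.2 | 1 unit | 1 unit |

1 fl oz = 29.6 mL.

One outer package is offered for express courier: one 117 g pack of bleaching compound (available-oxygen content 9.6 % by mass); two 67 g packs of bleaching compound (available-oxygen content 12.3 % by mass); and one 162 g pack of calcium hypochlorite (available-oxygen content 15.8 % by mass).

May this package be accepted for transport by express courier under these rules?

Yes

Bleaching compound: available-oxygen content 9.6 % by mass ≥ 8.5 % by mass → Class 5.1 (Oxidizer).
Bleaching compound: available-oxygen content 12.3 % by mass ≥ 8.5 % by mass → Class 5.1 (Oxidizer).
The calcium hypochlorite has available-oxygen content 15.8 % by mass, which is ≥ 8.5 % by mass, so it is Class 5.1 (Oxidizer).
Class 5.1 net quantity: 117 g + (two 67 g packs = 134 g) + 162 g = 413 g.
413 g is within the express courier limit of 500 g for Class 5.1.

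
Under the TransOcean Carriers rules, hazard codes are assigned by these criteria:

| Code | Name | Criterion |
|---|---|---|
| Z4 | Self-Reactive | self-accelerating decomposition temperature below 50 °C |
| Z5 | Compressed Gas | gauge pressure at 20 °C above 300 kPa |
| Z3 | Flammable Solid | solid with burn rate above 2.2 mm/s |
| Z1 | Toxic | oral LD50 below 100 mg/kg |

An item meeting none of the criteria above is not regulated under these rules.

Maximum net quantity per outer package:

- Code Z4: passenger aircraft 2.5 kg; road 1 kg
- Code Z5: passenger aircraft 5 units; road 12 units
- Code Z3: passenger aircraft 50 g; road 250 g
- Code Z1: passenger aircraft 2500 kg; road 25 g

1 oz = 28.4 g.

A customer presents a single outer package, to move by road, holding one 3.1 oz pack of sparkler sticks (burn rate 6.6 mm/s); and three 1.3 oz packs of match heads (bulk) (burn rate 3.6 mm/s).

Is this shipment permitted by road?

Yes

The sparkler sticks have burn rate 6.6 mm/s, which is > 2.2 mm/s, so they are Code Z3 (Flammable Solid).
With burn rate 3.6 mm/s (> 2.2 mm/s), the match heads (bulk) fall in Code Z3.
Code Z3 net quantity: (one 3.1 oz pack = 88.04 g) + (three 1.3 oz packs = 110.76 g) = 198.8 g.
198.8 g is within the road limit of 250 g for Code Z3.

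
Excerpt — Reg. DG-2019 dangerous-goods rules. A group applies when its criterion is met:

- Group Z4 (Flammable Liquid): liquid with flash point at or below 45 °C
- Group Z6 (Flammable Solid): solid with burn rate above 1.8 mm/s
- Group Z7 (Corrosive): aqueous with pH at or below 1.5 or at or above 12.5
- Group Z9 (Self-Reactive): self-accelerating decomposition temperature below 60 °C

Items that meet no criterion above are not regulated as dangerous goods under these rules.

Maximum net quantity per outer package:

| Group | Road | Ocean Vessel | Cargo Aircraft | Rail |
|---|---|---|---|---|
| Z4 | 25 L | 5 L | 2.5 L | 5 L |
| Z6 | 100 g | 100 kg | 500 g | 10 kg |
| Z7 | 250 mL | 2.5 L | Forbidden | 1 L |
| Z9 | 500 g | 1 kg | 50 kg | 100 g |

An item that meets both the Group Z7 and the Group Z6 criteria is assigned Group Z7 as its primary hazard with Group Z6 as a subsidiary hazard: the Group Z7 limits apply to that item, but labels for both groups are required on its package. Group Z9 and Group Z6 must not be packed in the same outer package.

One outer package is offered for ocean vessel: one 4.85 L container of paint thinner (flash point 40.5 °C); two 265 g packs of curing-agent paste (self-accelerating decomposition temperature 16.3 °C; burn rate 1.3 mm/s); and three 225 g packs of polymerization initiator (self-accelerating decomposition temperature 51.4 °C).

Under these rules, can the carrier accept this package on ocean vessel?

Flash point 40.5 °C meets the Group Z4 criterion (Flammable Liquid), so the paint thinner is Group Z4.
With self-accelerating decomposition temperature 16.3 °C (< 60 °C), the curing-agent paste falls in Group Z9.
With self-accelerating decomposition temperature 51.4 °C (< 60 °C), the polymerization initiator falls in Group Z9.
Total Group Z9: (two 265 g packs = 530 g) + (three 225 g packs = 675 g) = 1.205 kg.
1.205 kg exceeds the ocean vessel limit of 1 kg for Group Z9.
Group Z4 quantity: 4.85 L.
That is within the Group Z4 ocean vessel limit of 5 L.
The segregation rule (Group Z9 with Group Z6) does not apply to Group Z9 with Group Z4.

No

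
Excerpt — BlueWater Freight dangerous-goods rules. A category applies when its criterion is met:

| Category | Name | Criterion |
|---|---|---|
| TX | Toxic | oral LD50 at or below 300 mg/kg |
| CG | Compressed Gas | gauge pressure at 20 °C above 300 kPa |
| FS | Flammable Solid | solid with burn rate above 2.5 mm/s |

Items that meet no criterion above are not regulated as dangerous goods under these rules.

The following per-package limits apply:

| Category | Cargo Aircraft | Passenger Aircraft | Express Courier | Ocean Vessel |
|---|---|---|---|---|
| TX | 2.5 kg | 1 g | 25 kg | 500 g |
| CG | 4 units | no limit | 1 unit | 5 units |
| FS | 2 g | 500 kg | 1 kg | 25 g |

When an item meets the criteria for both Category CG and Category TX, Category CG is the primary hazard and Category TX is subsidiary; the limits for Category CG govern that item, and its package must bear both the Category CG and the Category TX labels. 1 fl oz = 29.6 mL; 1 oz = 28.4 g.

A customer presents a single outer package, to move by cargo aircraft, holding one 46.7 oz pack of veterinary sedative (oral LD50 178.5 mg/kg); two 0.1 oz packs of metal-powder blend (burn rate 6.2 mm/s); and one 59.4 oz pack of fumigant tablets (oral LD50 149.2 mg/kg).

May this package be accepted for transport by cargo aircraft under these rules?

Oral LD50 178.5 mg/kg meets the Category TX criterion (Toxic), so the veterinary sedative is Category TX.
With burn rate 6.2 mm/s (> 2.5 mm/s), the metal-powder blend falls in Category FS.
Fumigant tablets: oral LD50 149.2 mg/kg ≤ 300 mg/kg → Category TX (Toxic).
Category TX net quantity: (one 46.7 oz pack = 1326.28 g) + (one 59.4 oz pack = 1686.96 g) = 3013.24 g.
3013.24 g exceeds the cargo aircraft limit of 2.5 kg for Category TX.
Category FS quantity: two 0.1 oz packs = 5.68 g.
That exceeds the Category FS cargo aircraft limit of 2 g.

No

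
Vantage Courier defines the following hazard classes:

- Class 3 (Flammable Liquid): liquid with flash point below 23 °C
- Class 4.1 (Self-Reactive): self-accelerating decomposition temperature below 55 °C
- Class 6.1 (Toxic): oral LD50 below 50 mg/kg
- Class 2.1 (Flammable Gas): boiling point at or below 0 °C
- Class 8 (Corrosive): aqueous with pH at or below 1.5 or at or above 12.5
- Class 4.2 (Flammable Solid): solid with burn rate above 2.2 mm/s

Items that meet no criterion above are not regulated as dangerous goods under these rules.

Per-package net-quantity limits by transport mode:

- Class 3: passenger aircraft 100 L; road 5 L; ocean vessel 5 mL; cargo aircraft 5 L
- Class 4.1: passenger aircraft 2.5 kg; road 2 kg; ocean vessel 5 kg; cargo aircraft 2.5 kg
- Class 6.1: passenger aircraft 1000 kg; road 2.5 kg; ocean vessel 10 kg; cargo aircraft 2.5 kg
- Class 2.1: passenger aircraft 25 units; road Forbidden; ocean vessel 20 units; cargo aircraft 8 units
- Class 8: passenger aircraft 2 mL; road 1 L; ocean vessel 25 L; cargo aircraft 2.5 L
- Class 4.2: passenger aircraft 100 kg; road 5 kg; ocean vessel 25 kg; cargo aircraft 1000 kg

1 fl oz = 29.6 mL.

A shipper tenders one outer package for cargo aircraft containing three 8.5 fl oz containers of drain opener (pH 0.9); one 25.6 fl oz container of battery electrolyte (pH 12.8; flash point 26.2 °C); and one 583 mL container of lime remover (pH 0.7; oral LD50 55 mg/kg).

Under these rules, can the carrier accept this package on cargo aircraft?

Yes

pH 0.9 meets the Class 8 criterion (Corrosive), so the drain opener is Class 8.
The battery electrolyte has pH 12.8, which is ≥ 12.5, so it is Class 8 (Corrosive).
pH 0.7 meets the Class 8 criterion (Corrosive), so the lime remover is Class 8.
Total Class 8: (three 8.5 fl oz containers = 754.8 mL) + (one 25.6 fl oz container = 757.76 mL) + 583 mL = 2095.56 mL.
2095.56 mL ≤ 2.5 L (cargo aircraft limit, Class 8) — within limit.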